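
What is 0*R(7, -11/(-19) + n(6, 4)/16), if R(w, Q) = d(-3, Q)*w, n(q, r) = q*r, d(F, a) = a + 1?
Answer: 0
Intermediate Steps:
d(F, a) = 1 + a
R(w, Q) = w*(1 + Q) (R(w, Q) = (1 + Q)*w = w*(1 + Q))
0*R(7, -11/(-19) + n(6, 4)/16) = 0*(7*(1 + (-11/(-19) + (6*4)/16))) = 0*(7*(1 + (-11*(-1/19) + 24*(1/16)))) = 0*(7*(1 + (11/19 + 3/2))) = 0*(7*(1 + 79/38)) = 0*(7*(117/38)) = 0*(819/38) = 0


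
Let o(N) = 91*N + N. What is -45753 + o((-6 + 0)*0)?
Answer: -45753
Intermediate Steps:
o(N) = 92*N
-45753 + o((-6 + 0)*0) = -45753 + 92*((-6 + 0)*0) = -45753 + 92*(-6*0) = -45753 + 92*0 = -45753 + 0 = -45753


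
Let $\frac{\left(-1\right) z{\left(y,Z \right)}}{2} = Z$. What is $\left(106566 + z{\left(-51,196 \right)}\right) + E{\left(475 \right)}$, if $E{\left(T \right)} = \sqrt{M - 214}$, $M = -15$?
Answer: $106174 + i \sqrt{229} \approx 1.0617 \cdot 10^{5} + 15.133 i$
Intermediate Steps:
$z{\left(y,Z \right)} = - 2 Z$
$E{\left(T \right)} = i \sqrt{229}$ ($E{\left(T \right)} = \sqrt{-15 - 214} = \sqrt{-229} = i \sqrt{229}$)
$\left(106566 + z{\left(-51,196 \right)}\right) + E{\left(475 \right)} = \left(106566 - 392\right) + i \sqrt{229} = 106174 + i \sqrt{229}$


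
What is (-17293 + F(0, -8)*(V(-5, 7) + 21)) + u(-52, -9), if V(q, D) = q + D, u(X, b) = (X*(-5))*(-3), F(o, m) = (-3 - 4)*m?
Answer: -16785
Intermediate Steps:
F(o, m) = -7*m
u(X, b) = 15*X (u(X, b) = -5*X*(-3) = 15*X)
V(q, D) = D + q
(-17293 + F(0, -8)*(V(-5, 7) + 21)) + u(-52, -9) = (-17293 + (-7*(-8))*((7 - 5) + 21)) + 15*(-52) = (-17293 + 56*(2 + 21)) - 780 = (-17293 + 56*23) - 780 = (-17293 + 1288) - 780 = -16005 - 780 = -16785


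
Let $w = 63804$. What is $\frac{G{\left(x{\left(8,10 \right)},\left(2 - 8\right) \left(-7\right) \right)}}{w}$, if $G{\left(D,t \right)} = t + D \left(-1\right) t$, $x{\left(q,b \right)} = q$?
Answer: $- \frac{49}{10634} \approx -0.0046079$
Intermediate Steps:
$G{\left(D,t \right)} = t - D t$ ($G{\left(D,t \right)} = t + - D t = t - D t$)
$\frac{G{\left(x{\left(8,10 \right)},\left(2 - 8\right) \left(-7\right) \right)}}{w} = \frac{\left(2 - 8\right) \left(-7\right) \left(1 - 8\right)}{63804} = \left(-6\right) \left(-7\right) \left(1 - 8\right) \frac{1}{63804} = 42 \left(-7\right) \frac{1}{63804} = \left(-294\right) \frac{1}{63804} = - \frac{49}{10634}$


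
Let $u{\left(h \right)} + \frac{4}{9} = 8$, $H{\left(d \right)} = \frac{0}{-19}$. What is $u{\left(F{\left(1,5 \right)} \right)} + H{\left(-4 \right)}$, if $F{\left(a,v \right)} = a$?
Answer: $\frac{68}{9} \approx 7.5556$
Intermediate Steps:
$H{\left(d \right)} = 0$ ($H{\left(d \right)} = 0 \left(- \frac{1}{19}\right) = 0$)
$u{\left(h \right)} = \frac{68}{9}$ ($u{\left(h \right)} = - \frac{4}{9} + 8 = \frac{68}{9}$)
$u{\left(F{\left(1,5 \right)} \right)} + H{\left(-4 \right)} = \frac{68}{9} + 0 = \frac{68}{9}$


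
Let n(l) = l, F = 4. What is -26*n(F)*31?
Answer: -3224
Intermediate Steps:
-26*n(F)*31 = -26*4*31 = -104*31 = -3224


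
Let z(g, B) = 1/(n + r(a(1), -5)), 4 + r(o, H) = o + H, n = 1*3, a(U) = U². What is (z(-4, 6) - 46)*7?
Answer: -1617/5 ≈ -323.40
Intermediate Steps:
n = 3
r(o, H) = -4 + H + o (r(o, H) = -4 + (o + H) = -4 + (H + o) = -4 + H + o)
z(g, B) = -⅕ (z(g, B) = 1/(3 + (-4 - 5 + 1²)) = 1/(3 + (-4 - 5 + 1)) = 1/(3 - 8) = 1/(-5) = -⅕)
(z(-4, 6) - 46)*7 = (-⅕ - 46)*7 = -231/5*7 = -1617/5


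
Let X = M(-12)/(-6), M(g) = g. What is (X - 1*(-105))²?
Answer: 11449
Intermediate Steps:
X = 2 (X = -12/(-6) = -12*(-⅙) = 2)
(X - 1*(-105))² = (2 - 1*(-105))² = (2 + 105)² = 107² = 11449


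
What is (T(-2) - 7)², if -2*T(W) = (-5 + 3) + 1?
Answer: 169/4 ≈ 42.250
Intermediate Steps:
T(W) = ½ (T(W) = -((-5 + 3) + 1)/2 = -(-2 + 1)/2 = -½*(-1) = ½)
(T(-2) - 7)² = (½ - 7)² = (-13/2)² = 169/4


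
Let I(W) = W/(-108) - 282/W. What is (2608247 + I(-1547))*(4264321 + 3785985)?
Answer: 1754072719252538861/83538 ≈ 2.0997e+13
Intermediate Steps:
I(W) = -282/W - W/108 (I(W) = W*(-1/108) - 282/W = -W/108 - 282/W = -282/W - W/108)
(2608247 + I(-1547))*(4264321 + 3785985) = (2608247 + (-282/(-1547) - 1/108*(-1547)))*(4264321 + 3785985) = (2608247 + (-282*(-1/1547) + 1547/108))*8050306 = (2608247 + (282/1547 + 1547/108))*8050306 = (2608247 + 2423665/167076)*8050306 = (435777899437/167076)*8050306 = 1754072719252538861/83538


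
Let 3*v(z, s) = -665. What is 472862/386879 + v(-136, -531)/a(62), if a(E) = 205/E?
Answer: -3132042208/47586117 ≈ -65.818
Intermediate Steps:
v(z, s) = -665/3 (v(z, s) = (1/3)*(-665) = -665/3)
472862/386879 + v(-136, -531)/a(62) = 472862/386879 - 665/(3*(205/62)) = 472862*(1/386879) - 665/(3*(205*(1/62))) = 472862/386879 - 665/(3*205/62) = 472862/386879 - 665/3*62/205 = 472862/386879 - 8246/123 = -3132042208/47586117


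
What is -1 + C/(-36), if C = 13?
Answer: -49/36 ≈ -1.3611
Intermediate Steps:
-1 + C/(-36) = -1 + 13/(-36) = -1 + 13*(-1/36) = -1 - 13/36 = -49/36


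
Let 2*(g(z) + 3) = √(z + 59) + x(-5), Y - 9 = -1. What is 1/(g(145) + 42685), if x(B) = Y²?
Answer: 14238/608161915 - √51/1824485745 ≈ 2.3408e-5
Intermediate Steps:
Y = 8 (Y = 9 - 1 = 8)
x(B) = 64 (x(B) = 8² = 64)
g(z) = 29 + √(59 + z)/2 (g(z) = -3 + (√(z + 59) + 64)/2 = -3 + (√(59 + z) + 64)/2 = -3 + (64 + √(59 + z))/2 = -3 + (32 + √(59 + z)/2) = 29 + √(59 + z)/2)
1/(g(145) + 42685) = 1/((29 + √(59 + 145)/2) + 42685) = 1/((29 + √204/2) + 42685) = 1/((29 + (2*√51)/2) + 42685) = 1/((29 + √51) + 42685) = 1/(42714 + √51)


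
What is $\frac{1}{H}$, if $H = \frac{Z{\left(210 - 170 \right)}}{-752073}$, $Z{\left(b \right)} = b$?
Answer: $- \frac{752073}{40} \approx -18802.0$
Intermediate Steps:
$H = - \frac{40}{752073}$ ($H = \frac{210 - 170}{-752073} = \left(210 - 170\right) \left(- \frac{1}{752073}\right) = 40 \left(- \frac{1}{752073}\right) = - \frac{40}{752073} \approx -5.3186 \cdot 10^{-5}$)
$\frac{1}{H} = \frac{1}{- \frac{40}{752073}} = - \frac{752073}{40}$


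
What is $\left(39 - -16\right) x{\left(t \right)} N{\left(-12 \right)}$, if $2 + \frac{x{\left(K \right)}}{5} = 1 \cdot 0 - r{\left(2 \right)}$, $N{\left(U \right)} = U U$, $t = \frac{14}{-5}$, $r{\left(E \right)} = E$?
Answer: $-158400$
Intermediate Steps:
$t = - \frac{14}{5}$ ($t = 14 \left(- \frac{1}{5}\right) = - \frac{14}{5} \approx -2.8$)
$N{\left(U \right)} = U^{2}$
$x{\left(K \right)} = -20$ ($x{\left(K \right)} = -10 + 5 \left(1 \cdot 0 - 2\right) = -10 + 5 \left(0 - 2\right) = -10 + 5 \left(-2\right) = -10 - 10 = -20$)
$\left(39 - -16\right) x{\left(t \right)} N{\left(-12 \right)} = \left(39 - -16\right) \left(-20\right) \left(-12\right)^{2} = \left(39 + 16\right) \left(-20\right) 144 = 55 \left(-20\right) 144 = \left(-1100\right) 144 = -158400$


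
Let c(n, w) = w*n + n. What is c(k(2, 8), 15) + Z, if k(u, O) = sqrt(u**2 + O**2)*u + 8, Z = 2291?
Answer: 2419 + 64*sqrt(17) ≈ 2682.9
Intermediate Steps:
k(u, O) = 8 + u*sqrt(O**2 + u**2) (k(u, O) = sqrt(O**2 + u**2)*u + 8 = u*sqrt(O**2 + u**2) + 8 = 8 + u*sqrt(O**2 + u**2))
c(n, w) = n + n*w (c(n, w) = n*w + n = n + n*w)
c(k(2, 8), 15) + Z = (8 + 2*sqrt(8**2 + 2**2))*(1 + 15) + 2291 = (8 + 2*sqrt(64 + 4))*16 + 2291 = (8 + 2*sqrt(68))*16 + 2291 = (8 + 2*(2*sqrt(17)))*16 + 2291 = (8 + 4*sqrt(17))*16 + 2291 = (128 + 64*sqrt(17)) + 2291 = 2419 + 64*sqrt(17)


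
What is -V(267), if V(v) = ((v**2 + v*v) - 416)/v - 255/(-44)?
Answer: -6323213/11748 ≈ -538.24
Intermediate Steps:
V(v) = 255/44 + (-416 + 2*v**2)/v (V(v) = ((v**2 + v**2) - 416)/v - 255*(-1/44) = (2*v**2 - 416)/v + 255/44 = (-416 + 2*v**2)/v + 255/44 = 255/44 + (-416 + 2*v**2)/v)
-V(267) = -(255/44 - 416/267 + 2*267) = -(255/44 - 416*1/267 + 534) = -(255/44 - 416/267 + 534) = -1*6323213/11748 = -6323213/11748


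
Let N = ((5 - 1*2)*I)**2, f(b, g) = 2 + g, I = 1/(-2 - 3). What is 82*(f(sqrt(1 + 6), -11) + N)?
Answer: -17712/25 ≈ -708.48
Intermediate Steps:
I = -1/5 (I = 1/(-5) = -1/5 ≈ -0.20000)
N = 9/25 (N = ((5 - 1*2)*(-1/5))**2 = ((5 - 2)*(-1/5))**2 = (3*(-1/5))**2 = (-3/5)**2 = 9/25 ≈ 0.36000)
82*(f(sqrt(1 + 6), -11) + N) = 82*((2 - 11) + 9/25) = 82*(-9 + 9/25) = 82*(-216/25) = -17712/25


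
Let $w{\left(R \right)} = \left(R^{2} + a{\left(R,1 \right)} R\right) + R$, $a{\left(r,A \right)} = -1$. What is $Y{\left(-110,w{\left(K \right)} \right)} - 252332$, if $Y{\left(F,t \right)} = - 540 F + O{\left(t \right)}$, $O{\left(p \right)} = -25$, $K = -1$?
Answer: $-192957$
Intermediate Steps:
$w{\left(R \right)} = R^{2}$ ($w{\left(R \right)} = \left(R^{2} - R\right) + R = R^{2}$)
$Y{\left(F,t \right)} = -25 - 540 F$ ($Y{\left(F,t \right)} = - 540 F - 25 = -25 - 540 F$)
$Y{\left(-110,w{\left(K \right)} \right)} - 252332 = \left(-25 - -59400\right) - 252332 = \left(-25 + 59400\right) - 252332 = 59375 - 252332 = -192957$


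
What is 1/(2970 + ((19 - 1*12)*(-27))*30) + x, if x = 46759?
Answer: 126249299/2700 ≈ 46759.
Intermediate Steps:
1/(2970 + ((19 - 1*12)*(-27))*30) + x = 1/(2970 + ((19 - 1*12)*(-27))*30) + 46759 = 1/(2970 + ((19 - 12)*(-27))*30) + 46759 = 1/(2970 + (7*(-27))*30) + 46759 = 1/(2970 - 189*30) + 46759 = 1/(2970 - 5670) + 46759 = 1/(-2700) + 46759 = -1/2700 + 46759 = 126249299/2700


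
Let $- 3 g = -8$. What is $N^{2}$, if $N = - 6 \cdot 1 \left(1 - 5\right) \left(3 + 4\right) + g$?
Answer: $\frac{262144}{9} \approx 29127.0$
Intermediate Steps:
$g = \frac{8}{3}$ ($g = \left(- \frac{1}{3}\right) \left(-8\right) = \frac{8}{3} \approx 2.6667$)
$N = \frac{512}{3}$ ($N = - 6 \cdot 1 \left(1 - 5\right) \left(3 + 4\right) + \frac{8}{3} = - 6 \cdot 1 \left(\left(-4\right) 7\right) + \frac{8}{3} = - 6 \cdot 1 \left(-28\right) + \frac{8}{3} = \left(-6\right) \left(-28\right) + \frac{8}{3} = 168 + \frac{8}{3} = \frac{512}{3} \approx 170.67$)
$N^{2} = \left(\frac{512}{3}\right)^{2} = \frac{262144}{9}$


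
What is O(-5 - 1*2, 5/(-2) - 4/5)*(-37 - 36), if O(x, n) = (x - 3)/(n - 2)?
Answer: -7300/53 ≈ -137.74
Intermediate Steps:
O(x, n) = (-3 + x)/(-2 + n)
O(-5 - 1*2, 5/(-2) - 4/5)*(-37 - 36) = ((-3 + (-5 - 1*2))/(-2 + (5/(-2) - 4/5)))*(-37 - 36) = ((-3 + (-5 - 2))/(-2 + (5*(-½) - 4*⅕)))*(-73) = ((-3 - 7)/(-2 + (-5/2 - ⅘)))*(-73) = (-10/(-2 - 33/10))*(-73) = (-10/(-53/10))*(-73) = -10/53*(-10)*(-73) = (100/53)*(-73) = -7300/53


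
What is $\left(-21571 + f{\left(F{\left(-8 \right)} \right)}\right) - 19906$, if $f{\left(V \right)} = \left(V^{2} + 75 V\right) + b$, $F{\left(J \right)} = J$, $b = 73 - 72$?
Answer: $-42012$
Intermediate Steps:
$b = 1$ ($b = 73 - 72 = 1$)
$f{\left(V \right)} = 1 + V^{2} + 75 V$ ($f{\left(V \right)} = \left(V^{2} + 75 V\right) + 1 = 1 + V^{2} + 75 V$)
$\left(-21571 + f{\left(F{\left(-8 \right)} \right)}\right) - 19906 = \left(-21571 + \left(1 + \left(-8\right)^{2} + 75 \left(-8\right)\right)\right) - 19906 = \left(-21571 + \left(1 + 64 - 600\right)\right) - 19906 = \left(-21571 - 535\right) - 19906 = -22106 - 19906 = -42012$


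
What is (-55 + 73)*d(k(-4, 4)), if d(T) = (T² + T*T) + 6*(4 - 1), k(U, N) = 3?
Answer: 648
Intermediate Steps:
d(T) = 18 + 2*T² (d(T) = (T² + T²) + 6*3 = 2*T² + 18 = 18 + 2*T²)
(-55 + 73)*d(k(-4, 4)) = (-55 + 73)*(18 + 2*3²) = 18*(18 + 2*9) = 18*(18 + 18) = 18*36 = 648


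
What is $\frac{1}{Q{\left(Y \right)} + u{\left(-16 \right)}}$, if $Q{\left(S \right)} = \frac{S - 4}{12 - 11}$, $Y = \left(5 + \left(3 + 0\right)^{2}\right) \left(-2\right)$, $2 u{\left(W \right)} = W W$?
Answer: $\frac{1}{96} \approx 0.010417$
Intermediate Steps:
$u{\left(W \right)} = \frac{W^{2}}{2}$ ($u{\left(W \right)} = \frac{W W}{2} = \frac{W^{2}}{2}$)
$Y = -28$ ($Y = \left(5 + 3^{2}\right) \left(-2\right) = \left(5 + 9\right) \left(-2\right) = 14 \left(-2\right) = -28$)
$Q{\left(S \right)} = -4 + S$ ($Q{\left(S \right)} = \frac{-4 + S}{1} = \left(-4 + S\right) 1 = -4 + S$)
$\frac{1}{Q{\left(Y \right)} + u{\left(-16 \right)}} = \frac{1}{\left(-4 - 28\right) + \frac{\left(-16\right)^{2}}{2}} = \frac{1}{-32 + \frac{1}{2} \cdot 256} = \frac{1}{-32 + 128} = \frac{1}{96}$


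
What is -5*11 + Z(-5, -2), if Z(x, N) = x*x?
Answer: -30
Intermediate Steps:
Z(x, N) = x²
-5*11 + Z(-5, -2) = -5*11 + (-5)² = -55 + 25 = -30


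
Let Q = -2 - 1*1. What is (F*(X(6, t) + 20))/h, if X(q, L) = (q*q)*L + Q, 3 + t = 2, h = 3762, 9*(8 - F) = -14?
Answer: -43/891 ≈ -0.048260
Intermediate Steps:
F = 86/9 (F = 8 - 1/9*(-14) = 8 + 14/9 = 86/9 ≈ 9.5556)
t = -1 (t = -3 + 2 = -1)
Q = -3 (Q = -2 - 1 = -3)
X(q, L) = -3 + L*q**2 (X(q, L) = (q*q)*L - 3 = q**2*L - 3 = L*q**2 - 3 = -3 + L*q**2)
(F*(X(6, t) + 20))/h = (86*((-3 - 1*6**2) + 20)/9)/3762 = (86*((-3 - 1*36) + 20)/9)*(1/3762) = (86*((-3 - 36) + 20)/9)*(1/3762) = (86*(-39 + 20)/9)*(1/3762) = ((86/9)*(-19))*(1/3762) = -1634/9*1/3762 = -43/891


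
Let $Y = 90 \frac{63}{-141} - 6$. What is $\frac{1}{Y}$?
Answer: $- \frac{47}{2172} \approx -0.021639$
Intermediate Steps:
$Y = - \frac{2172}{47}$ ($Y = 90 \cdot 63 \left(- \frac{1}{141}\right) - 6 = 90 \left(- \frac{21}{47}\right) - 6 = - \frac{1890}{47} - 6 = - \frac{2172}{47} \approx -46.213$)
$\frac{1}{Y} = \frac{1}{- \frac{2172}{47}} = - \frac{47}{2172}$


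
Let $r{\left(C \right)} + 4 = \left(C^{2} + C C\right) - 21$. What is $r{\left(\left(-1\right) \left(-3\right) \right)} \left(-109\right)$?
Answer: $763$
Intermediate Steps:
$r{\left(C \right)} = -25 + 2 C^{2}$ ($r{\left(C \right)} = -4 - \left(21 - C^{2} - C C\right) = -4 + \left(\left(C^{2} + C^{2}\right) - 21\right) = -4 + \left(2 C^{2} - 21\right) = -4 + \left(-21 + 2 C^{2}\right) = -25 + 2 C^{2}$)
$r{\left(\left(-1\right) \left(-3\right) \right)} \left(-109\right) = \left(-25 + 2 \left(\left(-1\right) \left(-3\right)\right)^{2}\right) \left(-109\right) = \left(-25 + 2 \cdot 3^{2}\right) \left(-109\right) = \left(-25 + 2 \cdot 9\right) \left(-109\right) = \left(-25 + 18\right) \left(-109\right) = \left(-7\right) \left(-109\right) = 763$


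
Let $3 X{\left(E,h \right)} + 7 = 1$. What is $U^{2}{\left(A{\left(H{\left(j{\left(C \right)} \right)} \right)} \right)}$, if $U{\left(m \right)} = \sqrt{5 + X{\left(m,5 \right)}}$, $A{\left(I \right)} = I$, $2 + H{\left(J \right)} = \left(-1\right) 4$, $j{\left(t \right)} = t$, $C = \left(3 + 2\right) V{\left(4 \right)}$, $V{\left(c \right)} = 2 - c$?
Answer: $3$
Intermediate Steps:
$X{\left(E,h \right)} = -2$ ($X{\left(E,h \right)} = - \frac{7}{3} + \frac{1}{3} \cdot 1 = - \frac{7}{3} + \frac{1}{3} = -2$)
$C = -10$ ($C = \left(3 + 2\right) \left(2 - 4\right) = 5 \left(2 - 4\right) = 5 \left(-2\right) = -10$)
$H{\left(J \right)} = -6$ ($H{\left(J \right)} = -2 - 4 = -6$)
$U{\left(m \right)} = \sqrt{3}$ ($U{\left(m \right)} = \sqrt{5 - 2} = \sqrt{3}$)
$U^{2}{\left(A{\left(H{\left(j{\left(C \right)} \right)} \right)} \right)} = \left(\sqrt{3}\right)^{2} = 3$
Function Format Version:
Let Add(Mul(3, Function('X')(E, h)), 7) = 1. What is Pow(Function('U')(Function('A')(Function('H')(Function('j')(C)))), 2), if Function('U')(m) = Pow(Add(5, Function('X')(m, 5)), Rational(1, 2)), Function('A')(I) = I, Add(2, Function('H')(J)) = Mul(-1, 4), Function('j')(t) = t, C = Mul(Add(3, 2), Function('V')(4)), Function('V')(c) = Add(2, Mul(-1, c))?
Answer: 3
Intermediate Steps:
Function('X')(E, h) = -2 (Function('X')(E, h) = Add(Rational(-7, 3), Mul(Rational(1, 3), 1)) = Add(Rational(-7, 3), Rational(1, 3)) = -2)
C = -10 (C = Mul(Add(3, 2), Add(2, Mul(-1, 4))) = Mul(5, Add(2, -4)) = Mul(5, -2) = -10)
Function('H')(J) = -6 (Function('H')(J) = Add(-2, Mul(-1, 4)) = Add(-2, -4) = -6)
Function('U')(m) = Pow(3, Rational(1, 2)) (Function('U')(m) = Pow(Add(5, -2), Rational(1, 2)) = Pow(3, Rational(1, 2)))
Pow(Function('U')(Function('A')(Function('H')(Function('j')(C)))), 2) = Pow(Pow(3, Rational(1, 2)), 2) = 3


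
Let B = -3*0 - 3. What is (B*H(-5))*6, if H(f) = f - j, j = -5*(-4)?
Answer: 450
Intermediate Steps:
j = 20
H(f) = -20 + f (H(f) = f - 1*20 = f - 20 = -20 + f)
B = -3 (B = 0 - 3 = -3)
(B*H(-5))*6 = -3*(-20 - 5)*6 = -3*(-25)*6 = 75*6 = 450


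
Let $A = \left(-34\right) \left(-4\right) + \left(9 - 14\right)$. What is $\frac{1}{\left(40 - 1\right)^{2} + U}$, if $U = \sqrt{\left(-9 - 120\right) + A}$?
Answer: $\frac{1521}{2313439} - \frac{\sqrt{2}}{2313439} \approx 0.00065685$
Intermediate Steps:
$A = 131$ ($A = 136 - 5 = 131$)
$U = \sqrt{2}$ ($U = \sqrt{\left(-9 - 120\right) + 131} = \sqrt{-129 + 131} = \sqrt{2} \approx 1.4142$)
$\frac{1}{\left(40 - 1\right)^{2} + U} = \frac{1}{\left(40 - 1\right)^{2} + \sqrt{2}} = \frac{1}{39^{2} + \sqrt{2}} = \frac{1}{1521 + \sqrt{2}}$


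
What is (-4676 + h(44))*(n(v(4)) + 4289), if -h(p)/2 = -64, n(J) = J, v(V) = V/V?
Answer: -19510920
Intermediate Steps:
v(V) = 1
h(p) = 128 (h(p) = -2*(-64) = 128)
(-4676 + h(44))*(n(v(4)) + 4289) = (-4676 + 128)*(1 + 4289) = -4548*4290 = -19510920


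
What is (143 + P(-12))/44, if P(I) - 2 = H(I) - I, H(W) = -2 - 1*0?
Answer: 155/44 ≈ 3.5227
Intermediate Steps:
H(W) = -2 (H(W) = -2 + 0 = -2)
P(I) = -I (P(I) = 2 + (-2 - I) = -I)
(143 + P(-12))/44 = (143 - 1*(-12))/44 = (143 + 12)*(1/44) = 155*(1/44) = 155/44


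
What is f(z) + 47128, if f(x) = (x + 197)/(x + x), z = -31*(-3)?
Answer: 4383049/93 ≈ 47130.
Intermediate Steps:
z = 93
f(x) = (197 + x)/(2*x) (f(x) = (197 + x)/((2*x)) = (197 + x)*(1/(2*x)) = (197 + x)/(2*x))
f(z) + 47128 = (½)*(197 + 93)/93 + 47128 = (½)*(1/93)*290 + 47128 = 145/93 + 47128 = 4383049/93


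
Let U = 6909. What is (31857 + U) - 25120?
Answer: 13646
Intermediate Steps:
(31857 + U) - 25120 = (31857 + 6909) - 25120 = 38766 - 25120 = 13646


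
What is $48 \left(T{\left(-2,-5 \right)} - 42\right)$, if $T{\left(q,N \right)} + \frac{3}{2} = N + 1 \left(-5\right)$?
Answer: $-2568$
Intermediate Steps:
$T{\left(q,N \right)} = - \frac{13}{2} + N$ ($T{\left(q,N \right)} = - \frac{3}{2} + \left(N + 1 \left(-5\right)\right) = - \frac{3}{2} + \left(N - 5\right) = - \frac{3}{2} + \left(-5 + N\right) = - \frac{13}{2} + N$)
$48 \left(T{\left(-2,-5 \right)} - 42\right) = 48 \left(\left(- \frac{13}{2} - 5\right) - 42\right) = 48 \left(- \frac{23}{2} - 42\right) = 48 \left(- \frac{107}{2}\right) = -2568$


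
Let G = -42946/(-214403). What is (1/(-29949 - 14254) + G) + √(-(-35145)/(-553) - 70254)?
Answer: 17414015/86947301 + 3*I*√2389304519/553 ≈ 0.20028 + 265.17*I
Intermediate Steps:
G = 394/1967 (G = -42946*(-1/214403) = 394/1967 ≈ 0.20030)
(1/(-29949 - 14254) + G) + √(-(-35145)/(-553) - 70254) = (1/(-29949 - 14254) + 394/1967) + √(-(-35145)/(-553) - 70254) = (1/(-44203) + 394/1967) + √(-(-35145)*(-1)/553 - 70254) = (-1/44203 + 394/1967) + √(-165*213/553 - 70254) = 17414015/86947301 + √(-35145/553 - 70254) = 17414015/86947301 + √(-38885607/553) = 17414015/86947301 + 3*I*√2389304519/553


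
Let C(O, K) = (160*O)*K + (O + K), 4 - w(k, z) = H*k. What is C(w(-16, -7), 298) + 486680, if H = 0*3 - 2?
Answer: -848090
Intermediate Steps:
H = -2 (H = 0 - 2 = -2)
w(k, z) = 4 + 2*k (w(k, z) = 4 - (-2)*k = 4 + 2*k)
C(O, K) = K + O + 160*K*O (C(O, K) = 160*K*O + (K + O) = K + O + 160*K*O)
C(w(-16, -7), 298) + 486680 = (298 + (4 + 2*(-16)) + 160*298*(4 + 2*(-16))) + 486680 = (298 + (4 - 32) + 160*298*(4 - 32)) + 486680 = (298 - 28 + 160*298*(-28)) + 486680 = (298 - 28 - 1335040) + 486680 = -1334770 + 486680 = -848090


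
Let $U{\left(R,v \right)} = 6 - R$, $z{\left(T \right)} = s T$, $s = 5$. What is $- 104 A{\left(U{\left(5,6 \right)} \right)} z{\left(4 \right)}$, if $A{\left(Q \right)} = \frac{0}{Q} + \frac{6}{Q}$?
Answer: $-12480$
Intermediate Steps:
$z{\left(T \right)} = 5 T$
$A{\left(Q \right)} = \frac{6}{Q}$ ($A{\left(Q \right)} = 0 + \frac{6}{Q} = \frac{6}{Q}$)
$- 104 A{\left(U{\left(5,6 \right)} \right)} z{\left(4 \right)} = - 104 \frac{6}{6 - 5} \cdot 5 \cdot 4 = - 104 \frac{6}{6 - 5} \cdot 20 = - 104 \cdot \frac{6}{1} \cdot 20 = - 104 \cdot 6 \cdot 1 \cdot 20 = \left(-104\right) 6 \cdot 20 = \left(-624\right) 20 = -12480$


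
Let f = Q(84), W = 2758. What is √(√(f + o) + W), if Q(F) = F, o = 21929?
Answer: √(2758 + √22013) ≈ 53.911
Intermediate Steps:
f = 84
√(√(f + o) + W) = √(√(84 + 21929) + 2758) = √(√22013 + 2758) = √(2758 + √22013)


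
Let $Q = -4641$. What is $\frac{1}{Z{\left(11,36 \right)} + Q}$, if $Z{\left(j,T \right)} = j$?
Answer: $- \frac{1}{4630} \approx -0.00021598$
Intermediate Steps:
$\frac{1}{Z{\left(11,36 \right)} + Q} = \frac{1}{11 - 4641} = \frac{1}{-4630} = - \frac{1}{4630}$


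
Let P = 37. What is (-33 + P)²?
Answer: 16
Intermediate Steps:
(-33 + P)² = (-33 + 37)² = 4² = 16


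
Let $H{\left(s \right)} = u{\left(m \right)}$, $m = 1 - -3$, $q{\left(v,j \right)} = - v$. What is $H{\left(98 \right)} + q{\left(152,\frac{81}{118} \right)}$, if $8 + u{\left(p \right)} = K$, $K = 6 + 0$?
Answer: $-154$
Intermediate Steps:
$K = 6$
$m = 4$ ($m = 1 + 3 = 4$)
$u{\left(p \right)} = -2$ ($u{\left(p \right)} = -8 + 6 = -2$)
$H{\left(s \right)} = -2$
$H{\left(98 \right)} + q{\left(152,\frac{81}{118} \right)} = -2 - 152 = -154$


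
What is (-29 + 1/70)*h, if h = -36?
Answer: 36522/35 ≈ 1043.5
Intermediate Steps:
(-29 + 1/70)*h = (-29 + 1/70)*(-36) = -2029/70*(-36) = 36522/35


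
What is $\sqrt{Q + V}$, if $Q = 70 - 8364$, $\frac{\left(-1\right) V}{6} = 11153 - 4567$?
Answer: $i \sqrt{47810} \approx 218.66 i$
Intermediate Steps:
$V = -39516$ ($V = - 6 \left(11153 - 4567\right) = \left(-6\right) 6586 = -39516$)
$Q = -8294$ ($Q = 70 - 8364 = -8294$)
$\sqrt{Q + V} = \sqrt{-8294 - 39516} = \sqrt{-47810} = i \sqrt{47810}$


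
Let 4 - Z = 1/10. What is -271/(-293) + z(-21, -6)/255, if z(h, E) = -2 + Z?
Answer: 696617/747150 ≈ 0.93237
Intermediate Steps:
Z = 39/10 (Z = 4 - 1/10 = 39/10 ≈ 3.9000)
z(h, E) = 19/10 (z(h, E) = -2 + 39/10 = 19/10)
-271/(-293) + z(-21, -6)/255 = -271/(-293) + (19/10)/255 = -271*(-1/293) + (19/10)*(1/255) = 271/293 + 19/2550 = 696617/747150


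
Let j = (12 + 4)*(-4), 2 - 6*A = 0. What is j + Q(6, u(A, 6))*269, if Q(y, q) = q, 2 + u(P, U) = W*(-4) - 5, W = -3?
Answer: 1281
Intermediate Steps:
A = ⅓ (A = ⅓ - ⅙*0 = ⅓ + 0 = ⅓ ≈ 0.33333)
u(P, U) = 5 (u(P, U) = -2 + (-3*(-4) - 5) = -2 + (12 - 5) = -2 + 7 = 5)
j = -64 (j = 16*(-4) = -64)
j + Q(6, u(A, 6))*269 = -64 + 5*269 = -64 + 1345 = 1281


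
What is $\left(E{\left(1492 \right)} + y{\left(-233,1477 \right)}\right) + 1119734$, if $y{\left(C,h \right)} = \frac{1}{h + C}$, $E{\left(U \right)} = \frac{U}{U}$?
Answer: $\frac{1392950341}{1244} \approx 1.1197 \cdot 10^{6}$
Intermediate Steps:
$E{\left(U \right)} = 1$
$y{\left(C,h \right)} = \frac{1}{C + h}$
$\left(E{\left(1492 \right)} + y{\left(-233,1477 \right)}\right) + 1119734 = \left(1 + \frac{1}{-233 + 1477}\right) + 1119734 = \left(1 + \frac{1}{1244}\right) + 1119734 = \frac{1245}{1244} + 1119734 = \frac{1392950341}{1244}$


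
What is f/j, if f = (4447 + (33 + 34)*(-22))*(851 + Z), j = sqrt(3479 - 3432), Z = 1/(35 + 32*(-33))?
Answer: 2583150510*sqrt(47)/47987 ≈ 3.6904e+5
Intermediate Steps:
Z = -1/1021 (Z = 1/(35 - 1056) = 1/(-1021) = -1/1021 ≈ -0.00097943)
j = sqrt(47) ≈ 6.8557
f = 2583150510/1021 (f = (4447 + (33 + 34)*(-22))*(851 - 1/1021) = (4447 + 67*(-22))*(868870/1021) = (4447 - 1474)*(868870/1021) = 2973*(868870/1021) = 2583150510/1021 ≈ 2.5300e+6)
f/j = 2583150510/(1021*(sqrt(47))) = 2583150510*(sqrt(47)/47)/1021 = 2583150510*sqrt(47)/47987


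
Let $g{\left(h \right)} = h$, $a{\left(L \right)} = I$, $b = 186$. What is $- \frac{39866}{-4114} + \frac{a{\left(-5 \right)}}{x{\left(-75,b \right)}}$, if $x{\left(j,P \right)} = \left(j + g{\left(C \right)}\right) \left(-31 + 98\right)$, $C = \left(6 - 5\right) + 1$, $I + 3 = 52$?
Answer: $\frac{97391510}{10060787} \approx 9.6803$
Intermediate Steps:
$I = 49$ ($I = -3 + 52 = 49$)
$a{\left(L \right)} = 49$
$C = 2$ ($C = 1 + 1 = 2$)
$x{\left(j,P \right)} = 134 + 67 j$ ($x{\left(j,P \right)} = \left(j + 2\right) \left(-31 + 98\right) = \left(2 + j\right) 67 = 134 + 67 j$)
$- \frac{39866}{-4114} + \frac{a{\left(-5 \right)}}{x{\left(-75,b \right)}} = - \frac{39866}{-4114} + \frac{49}{134 + 67 \left(-75\right)} = \left(-39866\right) \left(- \frac{1}{4114}\right) + \frac{49}{134 - 5025} = \frac{19933}{2057} + \frac{49}{-4891} = \frac{19933}{2057} + 49 \left(- \frac{1}{4891}\right) = \frac{19933}{2057} - \frac{49}{4891} = \frac{97391510}{10060787}$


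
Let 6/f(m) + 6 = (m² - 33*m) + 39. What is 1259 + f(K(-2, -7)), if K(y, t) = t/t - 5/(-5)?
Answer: 36505/29 ≈ 1258.8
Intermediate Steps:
K(y, t) = 2 (K(y, t) = 1 - 5*(-⅕) = 1 + 1 = 2)
f(m) = 6/(33 + m² - 33*m) (f(m) = 6/(-6 + ((m² - 33*m) + 39)) = 6/(-6 + (39 + m² - 33*m)) = 6/(33 + m² - 33*m))
1259 + f(K(-2, -7)) = 1259 + 6/(33 + 2² - 33*2) = 1259 + 6/(33 + 4 - 66) = 1259 + 6/(-29) = 1259 + 6*(-1/29) = 1259 - 6/29 = 36505/29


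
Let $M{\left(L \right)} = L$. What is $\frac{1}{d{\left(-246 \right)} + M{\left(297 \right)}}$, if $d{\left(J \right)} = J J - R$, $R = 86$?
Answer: $\frac{1}{60727} \approx 1.6467 \cdot 10^{-5}$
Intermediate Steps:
$d{\left(J \right)} = -86 + J^{2}$ ($d{\left(J \right)} = J J - 86 = J^{2} - 86 = -86 + J^{2}$)
$\frac{1}{d{\left(-246 \right)} + M{\left(297 \right)}} = \frac{1}{\left(-86 + \left(-246\right)^{2}\right) + 297} = \frac{1}{\left(-86 + 60516\right) + 297} = \frac{1}{60430 + 297} = \frac{1}{60727}$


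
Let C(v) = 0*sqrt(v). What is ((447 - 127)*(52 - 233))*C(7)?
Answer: 0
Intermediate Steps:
C(v) = 0
((447 - 127)*(52 - 233))*C(7) = ((447 - 127)*(52 - 233))*0 = (320*(-181))*0 = -57920*0 = 0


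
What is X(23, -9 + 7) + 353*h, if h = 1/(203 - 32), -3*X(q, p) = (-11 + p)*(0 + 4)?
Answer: 3317/171 ≈ 19.398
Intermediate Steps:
X(q, p) = 44/3 - 4*p/3 (X(q, p) = -(-11 + p)*(0 + 4)/3 = -(-11 + p)*4/3 = -(-44 + 4*p)/3 = 44/3 - 4*p/3)
h = 1/171 ≈ 0.0058480
X(23, -9 + 7) + 353*h = (44/3 - 4*(-9 + 7)/3) + 353*(1/171) = (44/3 - 4/3*(-2)) + 353/171 = (44/3 + 8/3) + 353/171 = 52/3 + 353/171 = 3317/171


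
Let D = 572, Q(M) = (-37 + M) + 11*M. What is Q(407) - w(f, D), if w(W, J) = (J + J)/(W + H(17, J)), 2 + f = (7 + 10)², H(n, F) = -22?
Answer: 1283311/265 ≈ 4842.7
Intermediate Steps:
Q(M) = -37 + 12*M
f = 287 (f = -2 + (7 + 10)² = -2 + 17² = -2 + 289 = 287)
w(W, J) = 2*J/(-22 + W) (w(W, J) = (J + J)/(W - 22) = (2*J)/(-22 + W) = 2*J/(-22 + W))
Q(407) - w(f, D) = (-37 + 12*407) - 2*572/(-22 + 287) = (-37 + 4884) - 2*572/265 = 4847 - 2*572/265 = 4847 - 1*1144/265 = 4847 - 1144/265 = 1283311/265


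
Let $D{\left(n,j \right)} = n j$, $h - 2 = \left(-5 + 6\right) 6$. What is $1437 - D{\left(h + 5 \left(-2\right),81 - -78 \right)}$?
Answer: $1755$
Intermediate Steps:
$h = 8$ ($h = 2 + \left(-5 + 6\right) 6 = 2 + 1 \cdot 6 = 2 + 6 = 8$)
$D{\left(n,j \right)} = j n$
$1437 - D{\left(h + 5 \left(-2\right),81 - -78 \right)} = 1437 - \left(81 - -78\right) \left(8 + 5 \left(-2\right)\right) = 1437 - \left(81 + 78\right) \left(8 - 10\right) = 1437 - 159 \left(-2\right) = 1437 - -318 = 1437 + 318 = 1755$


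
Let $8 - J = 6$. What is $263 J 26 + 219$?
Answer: $13895$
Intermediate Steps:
$J = 2$ ($J = 8 - 6 = 2$)
$263 J 26 + 219 = 263 \cdot 2 \cdot 26 + 219 = 263 \cdot 52 + 219 = 13676 + 219 = 13895$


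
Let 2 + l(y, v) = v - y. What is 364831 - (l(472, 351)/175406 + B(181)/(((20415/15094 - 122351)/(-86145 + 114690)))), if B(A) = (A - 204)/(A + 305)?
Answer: 1367509062485362240043/3748335808205142 ≈ 3.6483e+5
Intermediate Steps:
B(A) = (-204 + A)/(305 + A)
l(y, v) = -2 + v - y (l(y, v) = -2 + (v - y) = -2 + v - y)
364831 - (l(472, 351)/175406 + B(181)/(((20415/15094 - 122351)/(-86145 + 114690)))) = 364831 - ((-2 + 351 - 1*472)/175406 + ((-204 + 181)/(305 + 181))/(((20415/15094 - 122351)/(-86145 + 114690)))) = 364831 - ((-2 + 351 - 472)*(1/175406) + (-23/486)/(((20415*(1/15094) - 122351)/28545))) = 364831 - (-123*1/175406 + ((1/486)*(-23))/(((20415/15094 - 122351)*(1/28545)))) = 364831 - (-123/175406 - 23/(486*((-1846745579/15094*1/28545)))) = 364831 - (-123/175406 - 23/(486*(-1846745579/430858230))) = 364831 - (-123/175406 - 23/486*(-430858230/1846745579)) = 364831 - (-123/175406 + 1651623215/149586391899) = 364831 - 1*38757927920959/3748335808205142 = 364831 - 38757927920959/3748335808205142 = 1367509062485362240043/3748335808205142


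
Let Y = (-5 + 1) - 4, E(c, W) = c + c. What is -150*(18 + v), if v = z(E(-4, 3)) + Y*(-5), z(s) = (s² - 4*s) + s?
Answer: -21900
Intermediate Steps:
E(c, W) = 2*c
z(s) = s² - 3*s
Y = -8 (Y = -4 - 4 = -8)
v = 128 (v = (2*(-4))*(-3 + 2*(-4)) - 8*(-5) = -8*(-3 - 8) + 40 = -8*(-11) + 40 = 88 + 40 = 128)
-150*(18 + v) = -150*(18 + 128) = -150*146 = -21900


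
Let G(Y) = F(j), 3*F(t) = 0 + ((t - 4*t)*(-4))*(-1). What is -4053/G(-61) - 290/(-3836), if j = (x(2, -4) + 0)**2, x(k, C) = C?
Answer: 3891467/61376 ≈ 63.404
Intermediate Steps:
j = 16 (j = (-4 + 0)**2 = (-4)**2 = 16)
F(t) = -4*t (F(t) = (0 + ((t - 4*t)*(-4))*(-1))/3 = (0 + (-3*t*(-4))*(-1))/3 = (0 + (12*t)*(-1))/3 = (0 - 12*t)/3 = (-12*t)/3 = -4*t)
G(Y) = -64 (G(Y) = -4*16 = -64)
-4053/G(-61) - 290/(-3836) = -4053/(-64) - 290/(-3836) = -4053*(-1/64) - 290*(-1/3836) = 4053/64 + 145/1918 = 3891467/61376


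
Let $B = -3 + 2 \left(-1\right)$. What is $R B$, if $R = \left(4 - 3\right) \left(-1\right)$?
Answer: $5$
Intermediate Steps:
$R = -1$ ($R = 1 \left(-1\right) = -1$)
$B = -5$ ($B = -3 - 2 = -5$)
$R B = \left(-1\right) \left(-5\right) = 5$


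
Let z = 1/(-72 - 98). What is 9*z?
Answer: -9/170 ≈ -0.052941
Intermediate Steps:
z = -1/170 (z = 1/(-170) = -1/170 ≈ -0.0058824)
9*z = 9*(-1/170) = -9/170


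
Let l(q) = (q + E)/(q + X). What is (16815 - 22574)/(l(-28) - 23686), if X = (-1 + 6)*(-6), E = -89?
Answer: 25694/105667 ≈ 0.24316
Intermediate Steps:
X = -30 (X = 5*(-6) = -30)
l(q) = (-89 + q)/(-30 + q) (l(q) = (q - 89)/(q - 30) = (-89 + q)/(-30 + q))
(16815 - 22574)/(l(-28) - 23686) = (16815 - 22574)/((-89 - 28)/(-30 - 28) - 23686) = -5759/(-117/(-58) - 23686) = -5759/(-1/58*(-117) - 23686) = -5759/(117/58 - 23686) = -5759/(-1373671/58) = -5759*(-58/1373671) = 25694/105667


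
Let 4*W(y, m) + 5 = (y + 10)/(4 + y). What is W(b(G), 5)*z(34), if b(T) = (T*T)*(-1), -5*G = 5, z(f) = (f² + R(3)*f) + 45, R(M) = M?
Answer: -1303/2 ≈ -651.50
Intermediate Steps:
z(f) = 45 + f² + 3*f (z(f) = (f² + 3*f) + 45 = 45 + f² + 3*f)
G = -1 (G = -⅕*5 = -1)
b(T) = -T² (b(T) = T²*(-1) = -T²)
W(y, m) = -5/4 + (10 + y)/(4*(4 + y)) (W(y, m) = -5/4 + ((y + 10)/(4 + y))/4 = -5/4 + ((10 + y)/(4 + y))/4 = -5/4 + (10 + y)/(4*(4 + y)))
W(b(G), 5)*z(34) = ((-5/2 - (-1)*(-1)²)/(4 - 1*(-1)²))*(45 + 34² + 3*34) = ((-5/2 - (-1))/(4 - 1*1))*(45 + 1156 + 102) = ((-5/2 - 1*(-1))/(4 - 1))*1303 = ((-5/2 + 1)/3)*1303 = ((⅓)*(-3/2))*1303 = -½*1303 = -1303/2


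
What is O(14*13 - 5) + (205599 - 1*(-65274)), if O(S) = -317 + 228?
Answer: 270784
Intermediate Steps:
O(S) = -89
O(14*13 - 5) + (205599 - 1*(-65274)) = -89 + (205599 - 1*(-65274)) = -89 + (205599 + 65274) = -89 + 270873 = 270784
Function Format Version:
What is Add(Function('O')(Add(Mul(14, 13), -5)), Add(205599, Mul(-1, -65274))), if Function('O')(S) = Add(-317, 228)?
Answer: 270784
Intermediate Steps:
Function('O')(S) = -89
Add(Function('O')(Add(Mul(14, 13), -5)), Add(205599, Mul(-1, -65274))) = Add(-89, Add(205599, Mul(-1, -65274))) = Add(-89, Add(205599, 65274)) = Add(-89, 270873) = 270784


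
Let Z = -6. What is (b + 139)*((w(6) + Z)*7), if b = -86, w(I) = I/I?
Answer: -1855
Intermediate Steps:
w(I) = 1
(b + 139)*((w(6) + Z)*7) = (-86 + 139)*((1 - 6)*7) = 53*(-5*7) = 53*(-35) = -1855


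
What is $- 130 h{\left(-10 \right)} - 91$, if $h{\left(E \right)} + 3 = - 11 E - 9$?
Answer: $-12831$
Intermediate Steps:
$h{\left(E \right)} = -12 - 11 E$ ($h{\left(E \right)} = -3 - \left(9 + 11 E\right) = -12 - 11 E$)
$- 130 h{\left(-10 \right)} - 91 = - 130 \left(-12 - -110\right) - 91 = - 130 \left(-12 + 110\right) - 91 = \left(-130\right) 98 - 91 = -12740 - 91 = -12831$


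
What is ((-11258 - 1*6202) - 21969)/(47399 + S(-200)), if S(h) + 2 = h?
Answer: -39429/47197 ≈ -0.83541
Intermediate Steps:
S(h) = -2 + h
((-11258 - 1*6202) - 21969)/(47399 + S(-200)) = ((-11258 - 1*6202) - 21969)/(47399 + (-2 - 200)) = ((-11258 - 6202) - 21969)/(47399 - 202) = (-17460 - 21969)/47197 = -39429*1/47197 = -39429/47197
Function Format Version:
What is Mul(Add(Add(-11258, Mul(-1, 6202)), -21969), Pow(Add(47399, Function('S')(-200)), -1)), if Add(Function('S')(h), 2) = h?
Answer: Rational(-39429, 47197) ≈ -0.83541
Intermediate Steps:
Function('S')(h) = Add(-2, h)
Mul(Add(Add(-11258, Mul(-1, 6202)), -21969), Pow(Add(47399, Function('S')(-200)), -1)) = Mul(Add(Add(-11258, Mul(-1, 6202)), -21969), Pow(Add(47399, Add(-2, -200)), -1)) = Mul(Add(Add(-11258, -6202), -21969), Pow(Add(47399, -202), -1)) = Mul(Add(-17460, -21969), Pow(47197, -1)) = Mul(-39429, Rational(1, 47197)) = Rational(-39429, 47197)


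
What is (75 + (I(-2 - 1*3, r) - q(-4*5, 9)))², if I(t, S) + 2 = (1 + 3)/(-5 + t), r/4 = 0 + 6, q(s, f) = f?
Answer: 101124/25 ≈ 4045.0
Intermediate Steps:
r = 24 (r = 4*(0 + 6) = 4*6 = 24)
I(t, S) = -2 + 4/(-5 + t) (I(t, S) = -2 + (1 + 3)/(-5 + t) = -2 + 4/(-5 + t))
(75 + (I(-2 - 1*3, r) - q(-4*5, 9)))² = (75 + (2*(7 - (-2 - 1*3))/(-5 + (-2 - 1*3)) - 1*9))² = (75 + (2*(7 - (-2 - 3))/(-5 + (-2 - 3)) - 9))² = (75 + (2*(7 - 1*(-5))/(-5 - 5) - 9))² = (75 + (2*(7 + 5)/(-10) - 9))² = (75 + (2*(-⅒)*12 - 9))² = (75 + (-12/5 - 9))² = (75 - 57/5)² = (318/5)² = 101124/25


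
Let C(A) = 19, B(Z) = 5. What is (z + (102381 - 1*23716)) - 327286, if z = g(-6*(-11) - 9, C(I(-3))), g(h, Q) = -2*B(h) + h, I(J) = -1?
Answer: -248574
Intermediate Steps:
g(h, Q) = -10 + h (g(h, Q) = -2*5 + h = -10 + h)
z = 47 (z = -10 + (-6*(-11) - 9) = -10 + (66 - 9) = -10 + 57 = 47)
(z + (102381 - 1*23716)) - 327286 = (47 + (102381 - 1*23716)) - 327286 = (47 + (102381 - 23716)) - 327286 = (47 + 78665) - 327286 = 78712 - 327286 = -248574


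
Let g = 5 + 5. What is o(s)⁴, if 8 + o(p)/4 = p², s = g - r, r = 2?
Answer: 2517630976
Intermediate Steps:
g = 10
s = 8 (s = 10 - 1*2 = 10 - 2 = 8)
o(p) = -32 + 4*p²
o(s)⁴ = (-32 + 4*8²)⁴ = (-32 + 4*64)⁴ = (-32 + 256)⁴ = 224⁴ = 2517630976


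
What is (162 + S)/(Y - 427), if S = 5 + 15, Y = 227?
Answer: -91/100 ≈ -0.91000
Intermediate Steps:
S = 20
(162 + S)/(Y - 427) = (162 + 20)/(227 - 427) = 182/(-200) = -1/200*182 = -91/100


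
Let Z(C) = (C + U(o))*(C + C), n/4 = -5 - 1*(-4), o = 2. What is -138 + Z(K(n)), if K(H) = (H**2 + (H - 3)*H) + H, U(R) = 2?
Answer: 3222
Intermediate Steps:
n = -4 (n = 4*(-5 - 1*(-4)) = 4*(-5 + 4) = 4*(-1) = -4)
K(H) = H + H**2 + H*(-3 + H) (K(H) = (H**2 + (-3 + H)*H) + H = (H**2 + H*(-3 + H)) + H = H + H**2 + H*(-3 + H))
Z(C) = 2*C*(2 + C) (Z(C) = (C + 2)*(C + C) = (2 + C)*(2*C) = 2*C*(2 + C))
-138 + Z(K(n)) = -138 + 2*(2*(-4)*(-1 - 4))*(2 + 2*(-4)*(-1 - 4)) = -138 + 2*(2*(-4)*(-5))*(2 + 2*(-4)*(-5)) = -138 + 2*40*(2 + 40) = -138 + 2*40*42 = -138 + 3360 = 3222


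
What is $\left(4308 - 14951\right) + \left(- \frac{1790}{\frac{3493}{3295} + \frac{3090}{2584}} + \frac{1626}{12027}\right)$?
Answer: $- \frac{440314448416495}{38501357579} \approx -11436.0$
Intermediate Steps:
$\left(4308 - 14951\right) + \left(- \frac{1790}{\frac{3493}{3295} + \frac{3090}{2584}} + \frac{1626}{12027}\right) = -10643 + \left(- \frac{1790}{3493 \cdot \frac{1}{3295} + 3090 \cdot \frac{1}{2584}} + 1626 \cdot \frac{1}{12027}\right) = -10643 + \left(- \frac{1790}{\frac{3493}{3295} + \frac{1545}{1292}} + \frac{542}{4009}\right) = -10643 + \left(- \frac{1790}{\frac{9603731}{4257140}} + \frac{542}{4009}\right) = -10643 + \left(\left(-1790\right) \frac{4257140}{9603731} + \frac{542}{4009}\right) = -10643 + \left(- \frac{7620280600}{9603731} + \frac{542}{4009}\right) = -10643 - \frac{30544499703198}{38501357579} = - \frac{440314448416495}{38501357579}$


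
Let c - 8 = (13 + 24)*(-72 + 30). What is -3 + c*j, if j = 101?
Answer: -156149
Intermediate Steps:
c = -1546 (c = 8 + (13 + 24)*(-72 + 30) = 8 + 37*(-42) = 8 - 1554 = -1546)
-3 + c*j = -3 - 1546*101 = -3 - 156146 = -156149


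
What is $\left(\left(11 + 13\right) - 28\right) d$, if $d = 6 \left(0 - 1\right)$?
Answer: $24$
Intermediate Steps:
$d = -6$ ($d = 6 \left(-1\right) = -6$)
$\left(\left(11 + 13\right) - 28\right) d = \left(\left(11 + 13\right) - 28\right) \left(-6\right) = \left(24 - 28\right) \left(-6\right) = \left(-4\right) \left(-6\right) = 24$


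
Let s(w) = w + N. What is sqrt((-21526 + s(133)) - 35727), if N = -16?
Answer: 4*I*sqrt(3571) ≈ 239.03*I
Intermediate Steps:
s(w) = -16 + w (s(w) = w - 16 = -16 + w)
sqrt((-21526 + s(133)) - 35727) = sqrt((-21526 + (-16 + 133)) - 35727) = sqrt((-21526 + 117) - 35727) = sqrt(-21409 - 35727) = sqrt(-57136) = 4*I*sqrt(3571)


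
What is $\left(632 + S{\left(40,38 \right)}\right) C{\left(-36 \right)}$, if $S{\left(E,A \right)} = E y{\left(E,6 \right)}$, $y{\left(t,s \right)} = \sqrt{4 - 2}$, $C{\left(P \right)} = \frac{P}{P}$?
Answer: $632 + 40 \sqrt{2} \approx 688.57$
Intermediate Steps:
$C{\left(P \right)} = 1$
$y{\left(t,s \right)} = \sqrt{2}$
$S{\left(E,A \right)} = E \sqrt{2}$
$\left(632 + S{\left(40,38 \right)}\right) C{\left(-36 \right)} = \left(632 + 40 \sqrt{2}\right) 1 = 632 + 40 \sqrt{2}$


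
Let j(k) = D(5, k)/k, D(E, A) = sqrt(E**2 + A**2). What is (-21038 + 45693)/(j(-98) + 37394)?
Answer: 1770879773656/2685876220183 + 483238*sqrt(9629)/2685876220183 ≈ 0.65935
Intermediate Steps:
D(E, A) = sqrt(A**2 + E**2)
j(k) = sqrt(25 + k**2)/k (j(k) = sqrt(k**2 + 5**2)/k = sqrt(k**2 + 25)/k = sqrt(25 + k**2)/k)
(-21038 + 45693)/(j(-98) + 37394) = (-21038 + 45693)/(sqrt(25 + (-98)**2)/(-98) + 37394) = 24655/(-sqrt(25 + 9604)/98 + 37394) = 24655/(-sqrt(9629)/98 + 37394) = 24655/(37394 - sqrt(9629)/98)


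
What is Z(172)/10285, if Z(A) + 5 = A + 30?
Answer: 197/10285 ≈ 0.019154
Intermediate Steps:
Z(A) = 25 + A (Z(A) = -5 + (A + 30) = -5 + (30 + A) = 25 + A)
Z(172)/10285 = (25 + 172)/10285 = 197*(1/10285) = 197/10285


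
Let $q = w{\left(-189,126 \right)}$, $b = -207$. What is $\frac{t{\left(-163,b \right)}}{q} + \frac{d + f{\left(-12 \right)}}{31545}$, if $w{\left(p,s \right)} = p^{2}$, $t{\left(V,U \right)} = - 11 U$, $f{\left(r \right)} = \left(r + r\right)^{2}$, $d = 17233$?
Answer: $\frac{8740534}{13911345} \approx 0.6283$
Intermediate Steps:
$f{\left(r \right)} = 4 r^{2}$ ($f{\left(r \right)} = \left(2 r\right)^{2} = 4 r^{2}$)
$q = 35721$ ($q = \left(-189\right)^{2} = 35721$)
$\frac{t{\left(-163,b \right)}}{q} + \frac{d + f{\left(-12 \right)}}{31545} = \frac{\left(-11\right) \left(-207\right)}{35721} + \frac{17233 + 4 \left(-12\right)^{2}}{31545} = 2277 \cdot \frac{1}{35721} + \left(17233 + 4 \cdot 144\right) \frac{1}{31545} = \frac{253}{3969} + \left(17233 + 576\right) \frac{1}{31545} = \frac{253}{3969} + 17809 \cdot \frac{1}{31545} = \frac{253}{3969} + \frac{17809}{31545} = \frac{8740534}{13911345}$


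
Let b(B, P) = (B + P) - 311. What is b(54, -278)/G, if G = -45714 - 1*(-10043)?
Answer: 535/35671 ≈ 0.014998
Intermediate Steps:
b(B, P) = -311 + B + P
G = -35671 (G = -45714 + 10043 = -35671)
b(54, -278)/G = (-311 + 54 - 278)/(-35671) = -535*(-1/35671) = 535/35671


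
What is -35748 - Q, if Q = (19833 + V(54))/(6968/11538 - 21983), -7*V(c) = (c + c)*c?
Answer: -31733272159317/887715101 ≈ -35747.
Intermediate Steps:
V(c) = -2*c²/7 (V(c) = -(c + c)*c/7 = -2*c*c/7 = -2*c²/7)
Q = -767271231/887715101 (Q = (19833 - 2/7*54²)/(6968/11538 - 21983) = (19833 - 2/7*2916)/(6968*(1/11538) - 21983) = (19833 - 5832/7)/(3484/5769 - 21983) = 132999/(7*(-126816443/5769)) = (132999/7)*(-5769/126816443) = -767271231/887715101 ≈ -0.86432)
-35748 - Q = -35748 - 1*(-767271231/887715101) = -35748 + 767271231/887715101 = -31733272159317/887715101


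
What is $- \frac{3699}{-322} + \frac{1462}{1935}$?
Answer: $\frac{177403}{14490} \approx 12.243$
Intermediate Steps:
$- \frac{3699}{-322} + \frac{1462}{1935} = \left(-3699\right) \left(- \frac{1}{322}\right) + 1462 \cdot \frac{1}{1935} = \frac{3699}{322} + \frac{34}{45} = \frac{177403}{14490}$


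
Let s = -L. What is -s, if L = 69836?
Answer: 69836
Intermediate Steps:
s = -69836 (s = -1*69836 = -69836)
-s = -1*(-69836) = 69836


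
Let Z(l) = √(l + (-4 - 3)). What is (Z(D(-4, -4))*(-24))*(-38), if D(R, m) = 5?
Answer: 912*I*√2 ≈ 1289.8*I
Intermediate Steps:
Z(l) = √(-7 + l) (Z(l) = √(l - 7) = √(-7 + l))
(Z(D(-4, -4))*(-24))*(-38) = (√(-7 + 5)*(-24))*(-38) = (√(-2)*(-24))*(-38) = ((I*√2)*(-24))*(-38) = -24*I*√2*(-38) = 912*I*√2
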